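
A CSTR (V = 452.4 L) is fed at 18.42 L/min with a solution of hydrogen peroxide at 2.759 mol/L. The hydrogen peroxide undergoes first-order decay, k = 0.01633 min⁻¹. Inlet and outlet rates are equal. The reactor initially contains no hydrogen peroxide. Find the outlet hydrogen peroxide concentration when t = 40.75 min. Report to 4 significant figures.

1.777 mol/L

Species balance: V dC/dt = Q C_in − Q C − k V C.
dC/dt = (Q/V) C_in − (Q/V + k) C; effective rate a = Q/V + k = 0.0407162 + 0.01633 = 0.0570462 min⁻¹.
C_ss = Q C_in/(Q + kV) = 1.96921 mol/L; C(t) = C_ss + (C₀ − C_ss) e^(−a t).
C(40.75) = 1.96921 + (-1.96921)·e^(−0.0570462·40.75) = 1.96921 + (-1.96921)·0.0978194 = 1.77658 mol/L.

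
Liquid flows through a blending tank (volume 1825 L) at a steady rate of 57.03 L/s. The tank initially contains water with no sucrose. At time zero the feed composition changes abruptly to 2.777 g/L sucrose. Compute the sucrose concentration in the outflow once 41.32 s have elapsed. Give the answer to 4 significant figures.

2.014 g/L

Mass balance on the solute (V constant): V dC/dt = Q(C_in − C).
Time constant τ = V/Q = 1825/57.03 = 32.0007 s.
C approaches C_in exponentially: C(t) = C_in + (C₀ − C_in) e^(−t/τ).
C(41.32) = 2.777 + (0 − 2.777)·e^(−41.32/32.0007) = 2.777 + (-2.77700)·0.274935 = 2.01351 g/L.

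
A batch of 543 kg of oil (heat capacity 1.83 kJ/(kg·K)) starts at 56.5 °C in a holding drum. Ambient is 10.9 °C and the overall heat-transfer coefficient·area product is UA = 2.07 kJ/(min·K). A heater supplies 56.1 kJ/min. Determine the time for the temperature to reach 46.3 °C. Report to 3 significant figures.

385 min

Heat balance on the well-mixed liquid: M c_p dT/dt = −UA(T − T_amb) + Q̇.
τ = M c_p/UA = 480.04 min; T_ss = T_amb + Q̇/UA = 10.9 + 56.1/2.07 = 38.001 °C.
T(t) = T_ss + (T₀ − T_ss)e^(−t/τ); set T = 46.3:
t = −τ ln[(T − T_ss)/(T₀ − T_ss)] = −480.04 · ln(0.44861) = 384.81 min.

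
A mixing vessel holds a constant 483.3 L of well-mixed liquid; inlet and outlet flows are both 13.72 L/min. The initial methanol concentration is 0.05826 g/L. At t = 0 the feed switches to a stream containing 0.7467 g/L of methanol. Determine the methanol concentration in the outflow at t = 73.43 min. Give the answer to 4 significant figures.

Transient balance on the dissolved component: V dC/dt = Q(C_in − C).
Rewrite as dC/dt + C/τ = C_in/τ, τ = V/Q = 35.2259 min.
Integrating: C(t) = C_in + (C₀ − C_in) e^(−t/τ).
C(73.43) = 0.7467 + (0.05826 − 0.7467)·e^(−73.43/35.2259) = 0.7467 + (-0.688440)·0.124364 = 0.661083 g/L.

0.6611 g/L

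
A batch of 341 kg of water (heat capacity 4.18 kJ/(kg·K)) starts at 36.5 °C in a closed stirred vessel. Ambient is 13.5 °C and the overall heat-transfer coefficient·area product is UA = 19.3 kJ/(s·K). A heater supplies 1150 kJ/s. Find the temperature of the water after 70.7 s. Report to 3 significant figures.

59.0 °C

M c_p dT/dt = −UA(T − T_amb) + Q̇.
dT/dt = (T_ss − T)/τ with T_ss = T_amb + Q̇/UA = 13.5 + 1150/19.3 = 73.085 °C, τ = M c_p/UA = 341·4.18/19.3 = 73.854 s.
T approaches T_ss exponentially: T(t) = T_ss + (T₀ − T_ss) e^(−t/τ).
T(70.7) = 73.085 + (-36.585)·0.38393 = 59.039 °C.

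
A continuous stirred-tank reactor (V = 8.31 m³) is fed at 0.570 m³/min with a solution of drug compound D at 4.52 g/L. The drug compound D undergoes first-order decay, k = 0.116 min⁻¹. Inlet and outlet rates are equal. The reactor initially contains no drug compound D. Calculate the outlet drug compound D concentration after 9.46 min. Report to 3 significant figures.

V dC/dt = Q(C_in − C) − k V C.
This is linear with rate a = Q/V + k = 0.18459 min⁻¹.
C_ss = Q C_in/(Q + kV) = 1.6796 g/L; C(t) = C_ss + (C₀ − C_ss) e^(−a t).
C(9.46) = 1.6796 + (-1.6796)·e^(−0.18459·9.46) = 1.6796 + (-1.6796)·0.17443 = 1.3866 g/L.

1.39 g/L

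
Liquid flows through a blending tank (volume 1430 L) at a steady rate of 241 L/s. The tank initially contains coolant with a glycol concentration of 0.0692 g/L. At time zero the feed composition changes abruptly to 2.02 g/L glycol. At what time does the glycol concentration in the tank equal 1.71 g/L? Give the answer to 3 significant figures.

Species balance: V dC/dt = Q(C_in − C) ⇒ τ = V/Q = 5.9336 s.
C(t) = C_in + (C₀ − C_in) e^(−t/τ). Set C = 1.71 and solve for t:
e^(−t/τ) = (C − C_in)/(C₀ − C_in) = (1.71 − 2.02)/(0.0692 − 2.02) = 0.15891
t = −τ ln(…) = 5.9336 × 1.8394 = 10.914 s.

10.9 s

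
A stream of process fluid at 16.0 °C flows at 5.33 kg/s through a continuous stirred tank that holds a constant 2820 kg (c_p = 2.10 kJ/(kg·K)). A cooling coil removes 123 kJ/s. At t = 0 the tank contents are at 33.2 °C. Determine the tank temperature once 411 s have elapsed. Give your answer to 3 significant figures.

18.0 °C

Unsteady energy balance on the tank contents: M c_p dT/dt = ṁ c_p (T_in − T) − 123.
τ = M/ṁ = 529.08 s; T_ss = T_in − Q̇/(ṁ c_p) = 16.0 − 123/(5.33·2.10) = 5.0110 °C.
T approaches T_ss exponentially: T(t) = T_ss + (T₀ − T_ss) e^(−t/τ).
T(411) = 5.0110 + (28.189)·e^(−411/529.08) = 5.0110 + (28.189)·0.45987 = 17.974 °C.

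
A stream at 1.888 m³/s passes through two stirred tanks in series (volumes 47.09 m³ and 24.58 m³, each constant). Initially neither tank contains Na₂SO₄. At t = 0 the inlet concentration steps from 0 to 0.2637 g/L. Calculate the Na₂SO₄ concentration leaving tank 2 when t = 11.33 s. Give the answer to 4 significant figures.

Each tank obeys Vᵢ dCᵢ/dt = Q(Cᵢ₋₁ − Cᵢ), so τᵢ = Vᵢ/Q.
τ₁ = 47.09/1.888 = 24.9417 s; τ₂ = 24.58/1.888 = 13.0191 s.
Solving the cascade with C₁(0)=C₂(0)=0 gives C₂(t) = C_in[1 − (τ₁ e^(−t/τ₁) − τ₂ e^(−t/τ₂))/(τ₁ − τ₂)].
At t = 11.33: e^(−t/τ₁) = 0.634918, e^(−t/τ₂) = 0.418842.
C₂ = 0.2637·[1 − (24.9417·0.634918 − 13.0191·0.418842)/(11.9227)] = 0.2637·0.129135 = 0.0340528 g/L.

0.03405 g/L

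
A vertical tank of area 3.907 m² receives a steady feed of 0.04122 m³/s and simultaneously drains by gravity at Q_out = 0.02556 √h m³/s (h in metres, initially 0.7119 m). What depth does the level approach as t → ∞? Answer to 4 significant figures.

2.601 m

A dh/dt = Q_in − 0.02556 √h. Steady state requires inflow = outflow:
Q_in = 0.02556 √h_ss ⇒ √h_ss = 0.04122/0.02556 = 1.61268.
h_ss = 1.61268² = 2.60072 m. (Since h₀ = 0.7119 m < h_ss, the level will rise toward this value.)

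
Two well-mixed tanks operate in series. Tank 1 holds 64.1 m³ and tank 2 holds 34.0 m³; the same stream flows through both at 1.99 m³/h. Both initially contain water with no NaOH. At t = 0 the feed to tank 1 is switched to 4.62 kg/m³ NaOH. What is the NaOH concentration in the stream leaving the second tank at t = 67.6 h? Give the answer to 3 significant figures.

Time constants: τᵢ = Vᵢ/Q for each well-mixed tank.
τ₁ = 64.1/1.99 = 32.211 h; τ₂ = 34.0/1.99 = 17.085 h.
Tank 1: C₁ = C_in(1 − e^(−t/τ₁)). Tank 2 (τ₁ ≠ τ₂): C₂ = C_in[1 − (τ₁ e^(−t/τ₁) − τ₂ e^(−t/τ₂))/(τ₁ − τ₂)].
At t = 67.6: e^(−t/τ₁) = 0.12262, e^(−t/τ₂) = 0.019128.
C₂ = 4.62·[1 − (32.211·0.12262 − 17.085·0.019128)/(15.126)] = 4.62·0.76048 = 3.5134 kg/m³.

3.51 kg/m³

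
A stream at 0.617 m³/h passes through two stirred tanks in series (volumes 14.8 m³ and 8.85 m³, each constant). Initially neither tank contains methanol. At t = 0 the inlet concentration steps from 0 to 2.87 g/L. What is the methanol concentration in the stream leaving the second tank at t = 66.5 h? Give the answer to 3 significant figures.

Time constants: τᵢ = Vᵢ/Q for each well-mixed tank.
τ₁ = 14.8/0.617 = 23.987 h; τ₂ = 8.85/0.617 = 14.344 h.
Solving the cascade with C₁(0)=C₂(0)=0 gives C₂(t) = C_in[1 − (τ₁ e^(−t/τ₁) − τ₂ e^(−t/τ₂))/(τ₁ − τ₂)].
At t = 66.5: e^(−t/τ₁) = 0.062516, e^(−t/τ₂) = 0.0096943.
C₂ = 2.87·[1 − (23.987·0.062516 − 14.344·0.0096943)/(9.6434)] = 2.87·0.85892 = 2.4651 g/L.

2.47 g/L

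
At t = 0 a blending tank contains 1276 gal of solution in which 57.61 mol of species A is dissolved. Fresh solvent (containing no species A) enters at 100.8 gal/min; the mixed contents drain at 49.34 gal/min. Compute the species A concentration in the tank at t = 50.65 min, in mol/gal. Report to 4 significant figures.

Total volume: dV/dt = Q_in − Q_out = 51.4600 gal/min, so V(t) = 1276 + 51.4600 t and V(50.65) = 3882.45 gal.
Solute balance: dm/dt = 0 − Q_out C = −Q_out m/V(t).
Separate: dm/m = −Q_out dt/V(t) ⇒ ln(m/m₀) = −(Q_out/(Q_in−Q_out)) ln(V/V₀).
m = m₀ (V₀/V)^(Q_out/(Q_in−Q_out)) = 57.61 × (1276/3882.45)^(0.958803) = 19.8222 mol.
C = m/V = 19.8222/3882.45 = 0.00510559 mol/gal.

0.005106 mol/gal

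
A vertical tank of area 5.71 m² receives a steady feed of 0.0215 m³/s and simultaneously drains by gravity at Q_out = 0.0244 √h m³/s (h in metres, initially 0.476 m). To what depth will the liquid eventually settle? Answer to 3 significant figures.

A dh/dt = Q_in − 0.0244 √h. Steady state requires inflow = outflow:
Q_in = 0.0244 √h_ss ⇒ √h_ss = 0.0215/0.0244 = 0.88115.
h_ss = 0.88115² = 0.77642 m. (Since h₀ = 0.476 m < h_ss, the level will rise toward this value.)

0.776 m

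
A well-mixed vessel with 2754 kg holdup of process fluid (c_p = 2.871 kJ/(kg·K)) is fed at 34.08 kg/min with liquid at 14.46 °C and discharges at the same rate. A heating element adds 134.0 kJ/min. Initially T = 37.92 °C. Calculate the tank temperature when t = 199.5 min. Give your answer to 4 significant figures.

17.70 °C

M c_p dT/dt = ṁ c_p (T_in − T) + Q̇.
τ = M/ṁ = 80.8099 min; T_ss = T_in + Q̇/(ṁ c_p) = 14.46 + 134.0/(34.08·2.871) = 15.8295 °C.
This is linear first-order; T(t) = T_ss + (T₀ − T_ss) e^(−t/τ).
T(199.5) = 15.8295 + (22.0905)·e^(−199.5/80.8099) = 15.8295 + (22.0905)·0.0846900 = 17.7004 °C.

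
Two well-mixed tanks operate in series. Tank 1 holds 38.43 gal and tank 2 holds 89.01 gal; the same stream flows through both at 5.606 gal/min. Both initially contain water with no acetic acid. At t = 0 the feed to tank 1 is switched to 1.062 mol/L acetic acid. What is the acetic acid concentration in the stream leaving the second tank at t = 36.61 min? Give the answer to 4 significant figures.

0.8796 mol/L

Each tank obeys Vᵢ dCᵢ/dt = Q(Cᵢ₋₁ − Cᵢ), so τᵢ = Vᵢ/Q.
τ₁ = 38.43/5.606 = 6.85516 min; τ₂ = 89.01/5.606 = 15.8776 min.
Solving the cascade with C₁(0)=C₂(0)=0 gives C₂(t) = C_in[1 − (τ₁ e^(−t/τ₁) − τ₂ e^(−t/τ₂))/(τ₁ − τ₂)].
At t = 36.61: e^(−t/τ₁) = 0.00479344, e^(−t/τ₂) = 0.0996831.
C₂ = 1.062·[1 − (6.85516·0.00479344 − 15.8776·0.0996831)/(-9.02248)] = 1.062·0.828221 = 0.879571 mol/L.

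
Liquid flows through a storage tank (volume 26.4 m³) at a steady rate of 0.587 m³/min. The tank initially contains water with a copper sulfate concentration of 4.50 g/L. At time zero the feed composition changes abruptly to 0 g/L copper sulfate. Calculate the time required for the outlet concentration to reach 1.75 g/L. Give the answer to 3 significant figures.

42.5 min

Species balance: V dC/dt = Q(C_in − C) ⇒ τ = V/Q = 44.974 min.
C(t) = C_in + (C₀ − C_in) e^(−t/τ). Set C = 1.75 and solve for t:
e^(−t/τ) = (C − C_in)/(C₀ − C_in) = (1.75 − 0)/(4.50 − 0) = 0.38889
t = −τ ln(…) = 44.974 × 0.94446 = 42.477 min.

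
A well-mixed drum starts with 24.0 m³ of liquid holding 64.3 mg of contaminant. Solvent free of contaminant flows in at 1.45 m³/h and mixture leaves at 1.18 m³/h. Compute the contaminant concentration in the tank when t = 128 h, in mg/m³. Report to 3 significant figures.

Let m(t) be the amount of contaminant. Volume: V(t) = V₀ + (Q_in − Q_out) t = 24.0 + 0.27000 t; V(128) = 58.560 m³.
No contaminant enters, so dm/dt = −Q_out · (m/V).
Separate: dm/m = −Q_out dt/V(t) ⇒ ln(m/m₀) = −(Q_out/(Q_in−Q_out)) ln(V/V₀).
m = m₀ (V₀/V)^(Q_out/(Q_in−Q_out)) = 64.3 × (24.0/58.560)^(4.3704) = 1.3037 mg.
C = m/V = 1.3037/58.560 = 0.022262 mg/m³.

0.0223 mg/m³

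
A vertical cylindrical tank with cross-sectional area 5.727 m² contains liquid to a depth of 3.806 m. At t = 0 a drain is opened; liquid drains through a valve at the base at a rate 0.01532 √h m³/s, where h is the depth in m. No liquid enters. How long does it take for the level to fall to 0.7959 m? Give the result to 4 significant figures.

791.6 s

A dh/dt = −Q_out = −0.01532 √h.
∫ h^(−1/2) dh = −(0.01532/A) ∫ dt, giving 2√h = 2√h₀ − (0.01532/A) t.
t = 2A(√h₀ − √h)/0.01532 = 2·5.727·(√3.806 − √0.7959)/0.01532
  = 11.4540 × (1.95090 − 0.892132) / 0.01532 = 791.586 s.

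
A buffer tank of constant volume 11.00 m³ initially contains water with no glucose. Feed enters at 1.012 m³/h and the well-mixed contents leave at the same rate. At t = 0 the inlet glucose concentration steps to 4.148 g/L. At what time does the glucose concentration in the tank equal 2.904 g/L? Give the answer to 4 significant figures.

13.09 h

Species balance: V dC/dt = Q(C_in − C) ⇒ τ = V/Q = 10.8696 h.
C(t) = C_in + (C₀ − C_in) e^(−t/τ). Set C = 2.904 and solve for t:
e^(−t/τ) = (C − C_in)/(C₀ − C_in) = (2.904 − 4.148)/(0 − 4.148) = 0.299904
t = −τ ln(…) = 10.8696 × 1.20429 = 13.0902 h.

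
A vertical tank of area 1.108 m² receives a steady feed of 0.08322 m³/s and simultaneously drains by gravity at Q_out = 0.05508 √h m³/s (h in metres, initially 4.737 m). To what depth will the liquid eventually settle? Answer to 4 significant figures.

2.283 m

Level balance: A dh/dt = 0.08322 − 0.05508 √h. Setting dh/dt = 0:
Q_in = 0.05508 √h_ss ⇒ √h_ss = 0.08322/0.05508 = 1.51089.
h_ss = 1.51089² = 2.28280 m. (Since h₀ = 4.737 m > h_ss, the level will fall toward this value.)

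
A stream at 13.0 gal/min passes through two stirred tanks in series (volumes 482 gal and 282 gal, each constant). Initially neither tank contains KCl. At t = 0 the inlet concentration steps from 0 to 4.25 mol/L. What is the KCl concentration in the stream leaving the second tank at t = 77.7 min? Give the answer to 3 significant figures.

Each tank obeys Vᵢ dCᵢ/dt = Q(Cᵢ₋₁ − Cᵢ), so τᵢ = Vᵢ/Q.
τ₁ = 482/13.0 = 37.077 min; τ₂ = 282/13.0 = 21.692 min.
Tank 1: C₁ = C_in(1 − e^(−t/τ₁)). Tank 2 (τ₁ ≠ τ₂): C₂ = C_in[1 − (τ₁ e^(−t/τ₁) − τ₂ e^(−t/τ₂))/(τ₁ − τ₂)].
At t = 77.7: e^(−t/τ₁) = 0.12299, e^(−t/τ₂) = 0.027822.
C₂ = 4.25·[1 − (37.077·0.12299 − 21.692·0.027822)/(15.385)] = 4.25·0.74282 = 3.1570 mol/L.

3.16 mol/L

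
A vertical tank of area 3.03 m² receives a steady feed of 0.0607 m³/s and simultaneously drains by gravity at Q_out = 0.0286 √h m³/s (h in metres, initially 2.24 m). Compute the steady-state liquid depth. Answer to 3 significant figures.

4.50 m

Accumulation of liquid (constant cross-section A): A dh/dt = Q_in − 0.0286 √h. At steady state dh/dt = 0:
Q_in = 0.0286 √h_ss ⇒ √h_ss = 0.0607/0.0286 = 2.1224.
h_ss = 2.1224² = 4.5045 m. (Since h₀ = 2.24 m < h_ss, the level will rise toward this value.)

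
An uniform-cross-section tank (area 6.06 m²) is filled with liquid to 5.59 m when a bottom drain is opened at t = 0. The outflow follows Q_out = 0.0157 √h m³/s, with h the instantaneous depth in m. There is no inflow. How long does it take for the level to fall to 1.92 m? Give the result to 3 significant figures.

756 s

A dh/dt = −Q_out = −0.0157 √h.
∫ h^(−1/2) dh = −(0.0157/A) ∫ dt, giving 2√h = 2√h₀ − (0.0157/A) t.
t = 2A(√h₀ − √h)/0.0157 = 2·6.06·(√5.59 − √1.92)/0.0157
  = 12.120 × (2.3643 − 1.3856) / 0.0157 = 755.51 s.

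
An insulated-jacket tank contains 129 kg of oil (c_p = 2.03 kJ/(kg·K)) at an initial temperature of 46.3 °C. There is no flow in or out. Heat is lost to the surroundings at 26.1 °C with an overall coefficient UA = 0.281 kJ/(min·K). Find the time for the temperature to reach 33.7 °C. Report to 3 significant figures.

911 min

M c_p dT/dt = −UA(T − T_amb).
τ = M c_p/UA = 931.92 min; T_ss = T_amb = 26.100 °C.
T(t) = T_ss + (T₀ − T_ss)e^(−t/τ); set T = 33.7:
t = −τ ln[(T − T_ss)/(T₀ − T_ss)] = −931.92 · ln(0.37624) = 910.99 min.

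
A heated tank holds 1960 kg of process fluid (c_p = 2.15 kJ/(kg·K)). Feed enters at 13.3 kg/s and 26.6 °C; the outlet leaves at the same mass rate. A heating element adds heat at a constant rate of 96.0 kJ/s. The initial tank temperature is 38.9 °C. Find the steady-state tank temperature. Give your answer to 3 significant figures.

Unsteady energy balance on the tank contents: M c_p dT/dt = ṁ c_p (T_in − T) + 96.0.
At steady state dT/dt = 0 ⇒ T_ss = T_in + Q̇/(ṁ c_p) = 26.6 + 96.0/(13.3·2.15) = 29.957 °C.

30.0 °C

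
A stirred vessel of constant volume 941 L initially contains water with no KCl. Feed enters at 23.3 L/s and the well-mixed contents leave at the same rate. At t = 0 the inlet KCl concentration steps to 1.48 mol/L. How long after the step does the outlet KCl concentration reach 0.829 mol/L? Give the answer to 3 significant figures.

Species balance on the tank: V dC/dt = Q(C_in − C), so τ = V/Q = 40.386 s.
C(t) = C_in + (C₀ − C_in) e^(−t/τ). Set C = 0.829 and solve for t:
e^(−t/τ) = (C − C_in)/(C₀ − C_in) = (0.829 − 1.48)/(0 − 1.48) = 0.43986
t = −τ ln(…) = 40.386 × 0.82129 = 33.169 s.

33.2 s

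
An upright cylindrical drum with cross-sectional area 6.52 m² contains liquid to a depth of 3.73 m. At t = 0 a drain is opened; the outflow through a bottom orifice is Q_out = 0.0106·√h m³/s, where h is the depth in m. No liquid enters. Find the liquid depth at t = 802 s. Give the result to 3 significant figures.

1.64 m

A dh/dt = −Q_out = −0.0106 √h.
This is separable: 2 d(√h)/dt = −0.0106/A, so √h = √h₀ − (0.0106/(2A)) t.
√h = √3.73 − 0.0106·802/(2·6.52) = 1.9313 − 0.65193 = 1.2794.
h = 1.2794² = 1.6368 m.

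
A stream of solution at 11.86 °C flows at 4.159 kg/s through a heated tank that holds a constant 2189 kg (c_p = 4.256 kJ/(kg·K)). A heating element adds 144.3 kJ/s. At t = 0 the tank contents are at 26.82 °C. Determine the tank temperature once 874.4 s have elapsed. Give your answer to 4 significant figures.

21.30 °C

Energy balance: M c_p dT/dt = ṁ c_p (T_in − T) + 144.3.
Rearrange: dT/dt = (T_ss − T)/τ with τ = M/ṁ = 526.328 s and T_ss = T_in + Q̇/(ṁ c_p) = 20.0122 °C.
T approaches T_ss exponentially: T(t) = T_ss + (T₀ − T_ss) e^(−t/τ).
T(874.4) = 20.0122 + (6.80778)·e^(−874.4/526.328) = 20.0122 + (6.80778)·0.189888 = 21.3049 °C.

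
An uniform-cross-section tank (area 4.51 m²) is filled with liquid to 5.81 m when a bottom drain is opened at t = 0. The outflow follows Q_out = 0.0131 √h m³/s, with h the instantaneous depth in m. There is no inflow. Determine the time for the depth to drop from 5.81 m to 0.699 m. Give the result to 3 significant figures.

1080 s

With no inflow, A dh/dt = −0.0131 √h.
This is separable: 2 d(√h)/dt = −0.0131/A, so √h = √h₀ − (0.0131/(2A)) t.
t = 2A(√h₀ − √h)/0.0131 = 2·4.51·(√5.81 − √0.699)/0.0131
  = 9.0200 × (2.4104 − 0.83606) / 0.0131 = 1084.0 s.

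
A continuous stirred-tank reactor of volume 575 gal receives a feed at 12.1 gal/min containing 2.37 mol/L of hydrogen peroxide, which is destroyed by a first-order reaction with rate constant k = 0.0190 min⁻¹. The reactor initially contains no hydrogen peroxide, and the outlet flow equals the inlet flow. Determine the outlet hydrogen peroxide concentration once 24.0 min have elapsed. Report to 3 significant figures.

0.769 mol/L

Accumulation = in − out − consumed: V dC/dt = Q C_in − Q C − k V C.
dC/dt = (Q/V) C_in − (Q/V + k) C; effective rate a = Q/V + k = 0.021043 + 0.0190 = 0.040043 min⁻¹.
C_ss = Q C_in/(Q + kV) = 1.2455 mol/L; C(t) = C_ss + (C₀ − C_ss) e^(−a t).
C(24.0) = 1.2455 + (-1.2455)·e^(−0.040043·24.0) = 1.2455 + (-1.2455)·0.38249 = 0.76909 mol/L.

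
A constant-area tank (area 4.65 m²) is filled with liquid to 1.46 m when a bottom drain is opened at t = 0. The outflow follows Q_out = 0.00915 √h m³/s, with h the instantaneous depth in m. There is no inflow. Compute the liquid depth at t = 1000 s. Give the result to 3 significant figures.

0.0504 m

With no inflow, A dh/dt = −0.00915 √h.
Separate and integrate: 2(√h − √h₀) = −(0.00915/A) t.
√h = √1.46 − 0.00915·1000/(2·4.65) = 1.2083 − 0.98387 = 0.22443.
h = 0.22443² = 0.050370 m.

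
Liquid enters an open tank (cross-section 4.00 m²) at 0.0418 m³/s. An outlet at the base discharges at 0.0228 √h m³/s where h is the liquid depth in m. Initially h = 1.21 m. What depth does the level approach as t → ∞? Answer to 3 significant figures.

3.36 m

Level balance: A dh/dt = 0.0418 − 0.0228 √h. Setting dh/dt = 0:
Q_in = 0.0228 √h_ss ⇒ √h_ss = 0.0418/0.0228 = 1.8333.
h_ss = 1.8333² = 3.3611 m. (Since h₀ = 1.21 m < h_ss, the level will rise toward this value.)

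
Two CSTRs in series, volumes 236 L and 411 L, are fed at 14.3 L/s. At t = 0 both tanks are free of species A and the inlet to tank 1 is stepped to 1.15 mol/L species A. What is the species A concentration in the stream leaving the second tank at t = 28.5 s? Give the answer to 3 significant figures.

0.424 mol/L

Each tank obeys Vᵢ dCᵢ/dt = Q(Cᵢ₋₁ − Cᵢ), so τᵢ = Vᵢ/Q.
τ₁ = 236/14.3 = 16.503 s; τ₂ = 411/14.3 = 28.741 s.
Tank 1: C₁ = C_in(1 − e^(−t/τ₁)). Tank 2 (τ₁ ≠ τ₂): C₂ = C_in[1 − (τ₁ e^(−t/τ₁) − τ₂ e^(−t/τ₂))/(τ₁ − τ₂)].
At t = 28.5: e^(−t/τ₁) = 0.17783, e^(−t/τ₂) = 0.37098.
C₂ = 1.15·[1 − (16.503·0.17783 − 28.741·0.37098)/(-12.238)] = 1.15·0.36855 = 0.42383 mol/L.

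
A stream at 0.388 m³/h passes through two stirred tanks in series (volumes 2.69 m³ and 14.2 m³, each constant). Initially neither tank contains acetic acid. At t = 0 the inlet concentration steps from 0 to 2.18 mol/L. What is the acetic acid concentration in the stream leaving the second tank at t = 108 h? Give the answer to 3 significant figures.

2.04 mol/L

Each tank obeys Vᵢ dCᵢ/dt = Q(Cᵢ₋₁ − Cᵢ), so τᵢ = Vᵢ/Q.
τ₁ = 2.69/0.388 = 6.9330 h; τ₂ = 14.2/0.388 = 36.598 h.
Tank 1: C₁ = C_in(1 − e^(−t/τ₁)). Tank 2 (τ₁ ≠ τ₂): C₂ = C_in[1 − (τ₁ e^(−t/τ₁) − τ₂ e^(−t/τ₂))/(τ₁ − τ₂)].
At t = 108: e^(−t/τ₁) = 1.7167e-07, e^(−t/τ₂) = 0.052288.
C₂ = 2.18·[1 − (6.9330·1.7167e-07 − 36.598·0.052288)/(-29.665)] = 2.18·0.93549 = 2.0394 mol/L.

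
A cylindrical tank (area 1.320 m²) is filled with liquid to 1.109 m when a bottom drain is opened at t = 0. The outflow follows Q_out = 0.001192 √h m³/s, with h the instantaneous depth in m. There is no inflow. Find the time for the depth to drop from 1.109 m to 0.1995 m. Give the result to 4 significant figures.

1343 s

A dh/dt = −Q_out = −0.001192 √h.
Separate and integrate: 2(√h − √h₀) = −(0.001192/A) t.
t = 2A(√h₀ − √h)/0.001192 = 2·1.320·(√1.109 − √0.1995)/0.001192
  = 2.64000 × (1.05309 − 0.446654) / 0.001192 = 1343.11 s.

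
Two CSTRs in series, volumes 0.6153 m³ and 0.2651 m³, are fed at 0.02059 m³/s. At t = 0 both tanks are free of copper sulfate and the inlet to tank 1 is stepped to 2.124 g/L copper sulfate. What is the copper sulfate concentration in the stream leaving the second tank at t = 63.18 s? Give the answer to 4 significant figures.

Species balance on tank i: dCᵢ/dt = (Cᵢ₋₁ − Cᵢ)/τᵢ with τᵢ = Vᵢ/Q.
τ₁ = 0.6153/0.02059 = 29.8834 s; τ₂ = 0.2651/0.02059 = 12.8752 s.
Tank 1: C₁ = C_in(1 − e^(−t/τ₁)). Tank 2 (τ₁ ≠ τ₂): C₂ = C_in[1 − (τ₁ e^(−t/τ₁) − τ₂ e^(−t/τ₂))/(τ₁ − τ₂)].
At t = 63.18: e^(−t/τ₁) = 0.120728, e^(−t/τ₂) = 0.00739379.
C₂ = 2.124·[1 − (29.8834·0.120728 − 12.8752·0.00739379)/(17.0083)] = 2.124·0.793478 = 1.68535 g/L.

1.685 g/L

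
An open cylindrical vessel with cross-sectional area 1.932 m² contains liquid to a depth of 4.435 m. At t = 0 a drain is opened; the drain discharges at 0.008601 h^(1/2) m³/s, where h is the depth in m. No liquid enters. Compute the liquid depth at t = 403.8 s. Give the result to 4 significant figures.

1.457 m

With no inflow, A dh/dt = −0.008601 √h.
This is separable: 2 d(√h)/dt = −0.008601/A, so √h = √h₀ − (0.008601/(2A)) t.
√h = √4.435 − 0.008601·403.8/(2·1.932) = 2.10594 − 0.898831 = 1.20711.
h = 1.20711² = 1.45712 m.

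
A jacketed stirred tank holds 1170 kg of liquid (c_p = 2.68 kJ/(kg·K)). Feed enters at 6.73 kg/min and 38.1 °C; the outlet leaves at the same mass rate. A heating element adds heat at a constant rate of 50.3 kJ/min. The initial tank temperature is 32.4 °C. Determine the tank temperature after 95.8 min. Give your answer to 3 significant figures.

Heat balance on the well-mixed liquid: M c_p dT/dt = ṁ c_p (T_in − T) + 50.3.
τ = M/ṁ = 173.85 min; T_ss = T_in + Q̇/(ṁ c_p) = 38.1 + 50.3/(6.73·2.68) = 40.889 °C.
T approaches T_ss exponentially: T(t) = T_ss + (T₀ − T_ss) e^(−t/τ).
T(95.8) = 40.889 + (-8.4888)·e^(−95.8/173.85) = 40.889 + (-8.4888)·0.57634 = 35.996 °C.

36.0 °C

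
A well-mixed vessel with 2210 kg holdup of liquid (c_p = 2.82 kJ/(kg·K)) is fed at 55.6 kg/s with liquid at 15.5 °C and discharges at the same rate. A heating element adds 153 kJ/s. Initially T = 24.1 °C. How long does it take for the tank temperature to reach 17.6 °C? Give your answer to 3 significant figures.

M c_p dT/dt = ṁ c_p (T_in − T) + Q̇.
τ = M/ṁ = 39.748 s; T_ss = T_in + Q̇/(ṁ c_p) = 16.476 °C.
T(t) = T_ss + (T₀ − T_ss) e^(−t/τ). Set T = 17.6:
e^(−t/τ) = (17.6 − 16.476)/(24.1 − 16.476) = 0.14745
t = −39.748 · ln(0.14745) = 76.089 s.

76.1 s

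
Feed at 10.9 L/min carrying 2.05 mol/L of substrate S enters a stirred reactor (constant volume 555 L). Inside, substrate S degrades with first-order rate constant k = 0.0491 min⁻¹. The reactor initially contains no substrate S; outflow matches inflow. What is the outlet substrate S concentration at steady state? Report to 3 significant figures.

0.586 mol/L

Species balance: V dC/dt = Q C_in − Q C − k V C.
Steady state (dC/dt = 0): C_ss = Q C_in/(Q + kV) = C_in/(1 + kV/Q).
C_ss = 10.9·2.05/(10.9 + 0.0491·555) = 22.345/38.151 = 0.58571 mol/L.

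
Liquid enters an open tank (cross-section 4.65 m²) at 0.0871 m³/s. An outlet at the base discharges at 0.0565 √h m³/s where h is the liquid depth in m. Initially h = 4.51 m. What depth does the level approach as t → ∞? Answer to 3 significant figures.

Accumulation of liquid (constant cross-section A): A dh/dt = Q_in − 0.0565 √h. At steady state dh/dt = 0:
Q_in = 0.0565 √h_ss ⇒ √h_ss = 0.0871/0.0565 = 1.5416.
h_ss = 1.5416² = 2.3765 m. (Since h₀ = 4.51 m > h_ss, the level will fall toward this value.)

2.38 m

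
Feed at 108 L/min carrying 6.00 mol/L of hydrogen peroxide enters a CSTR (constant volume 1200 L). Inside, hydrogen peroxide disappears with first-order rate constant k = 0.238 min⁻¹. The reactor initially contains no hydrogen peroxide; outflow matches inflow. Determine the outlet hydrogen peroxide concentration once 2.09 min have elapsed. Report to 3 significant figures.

V dC/dt = Q(C_in − C) − k V C.
dC/dt = (Q/V) C_in − (Q/V + k) C; effective rate a = Q/V + k = 0.090000 + 0.238 = 0.32800 min⁻¹.
C_ss = Q C_in/(Q + kV) = 1.6463 mol/L; C(t) = C_ss + (C₀ − C_ss) e^(−a t).
C(2.09) = 1.6463 + (-1.6463)·e^(−0.32800·2.09) = 1.6463 + (-1.6463)·0.50383 = 0.81687 mol/L.

0.817 mol/L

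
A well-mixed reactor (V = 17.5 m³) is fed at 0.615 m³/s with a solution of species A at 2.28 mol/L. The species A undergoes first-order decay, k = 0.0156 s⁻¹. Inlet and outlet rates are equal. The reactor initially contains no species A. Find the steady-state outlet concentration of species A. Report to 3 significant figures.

Accumulation = in − out − consumed: V dC/dt = Q C_in − Q C − k V C.
Steady state (dC/dt = 0): C_ss = Q C_in/(Q + kV) = C_in/(1 + kV/Q).
C_ss = 0.615·2.28/(0.615 + 0.0156·17.5) = 1.4022/0.88800 = 1.5791 mol/L.

1.58 mol/L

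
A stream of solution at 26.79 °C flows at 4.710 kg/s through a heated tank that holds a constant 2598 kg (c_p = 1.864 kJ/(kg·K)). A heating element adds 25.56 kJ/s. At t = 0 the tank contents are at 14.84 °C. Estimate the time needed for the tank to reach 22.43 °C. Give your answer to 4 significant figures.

394.3 s

Unsteady energy balance on the tank contents: M c_p dT/dt = ṁ c_p (T_in − T) + 25.56.
τ = M/ṁ = 551.592 s; T_ss = T_in + Q̇/(ṁ c_p) = 29.7013 °C.
T(t) = T_ss + (T₀ − T_ss) e^(−t/τ). Set T = 22.43:
e^(−t/τ) = (22.43 − 29.7013)/(14.84 − 29.7013) = 0.489279
t = −551.592 · ln(0.489279) = 394.290 s.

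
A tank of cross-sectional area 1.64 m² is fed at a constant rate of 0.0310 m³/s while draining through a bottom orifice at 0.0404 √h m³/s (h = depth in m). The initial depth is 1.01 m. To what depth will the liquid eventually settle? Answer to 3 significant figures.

0.589 m

A dh/dt = Q_in − 0.0404 √h. Steady state requires inflow = outflow:
Q_in = 0.0404 √h_ss ⇒ √h_ss = 0.0310/0.0404 = 0.76733.
h_ss = 0.76733² = 0.58879 m. (Since h₀ = 1.01 m > h_ss, the level will fall toward this value.)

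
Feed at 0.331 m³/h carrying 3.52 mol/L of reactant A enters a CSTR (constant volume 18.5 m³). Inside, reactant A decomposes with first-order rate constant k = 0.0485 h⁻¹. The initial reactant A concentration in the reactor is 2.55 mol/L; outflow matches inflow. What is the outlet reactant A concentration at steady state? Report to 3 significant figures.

V dC/dt = Q(C_in − C) − k V C.
Steady state (dC/dt = 0): C_ss = Q C_in/(Q + kV) = C_in/(1 + kV/Q).
C_ss = 0.331·3.52/(0.331 + 0.0485·18.5) = 1.1651/1.2283 = 0.94860 mol/L.

0.949 mol/L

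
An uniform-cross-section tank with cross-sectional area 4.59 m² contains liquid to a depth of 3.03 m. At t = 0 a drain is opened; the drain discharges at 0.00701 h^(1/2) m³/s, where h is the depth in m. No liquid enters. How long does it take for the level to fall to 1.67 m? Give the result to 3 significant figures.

587 s

Volume balance on the tank: A dh/dt = −0.00701 √h.
Separate and integrate: 2(√h − √h₀) = −(0.00701/A) t.
t = 2A(√h₀ − √h)/0.00701 = 2·4.59·(√3.03 − √1.67)/0.00701
  = 9.1800 × (1.7407 − 1.2923) / 0.00701 = 587.21 s.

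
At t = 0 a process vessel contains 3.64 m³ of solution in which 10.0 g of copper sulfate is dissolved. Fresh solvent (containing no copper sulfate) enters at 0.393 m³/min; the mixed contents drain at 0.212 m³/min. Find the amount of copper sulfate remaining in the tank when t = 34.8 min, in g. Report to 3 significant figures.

3.08 g

Total volume: dV/dt = Q_in − Q_out = 0.18100 m³/min, so V(t) = 3.64 + 0.18100 t and V(34.8) = 9.9388 m³.
Solute balance: dm/dt = 0 − Q_out C = −Q_out m/V(t).
Separate: dm/m = −Q_out dt/V(t) ⇒ ln(m/m₀) = −(Q_out/(Q_in−Q_out)) ln(V/V₀).
m = m₀ (V₀/V)^(Q_out/(Q_in−Q_out)) = 10.0 × (3.64/9.9388)^(1.1713) = 3.0836 g.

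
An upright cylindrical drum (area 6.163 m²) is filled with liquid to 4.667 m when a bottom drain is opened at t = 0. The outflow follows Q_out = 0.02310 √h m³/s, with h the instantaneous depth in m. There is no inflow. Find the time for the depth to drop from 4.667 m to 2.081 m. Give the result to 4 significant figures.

383.0 s

With no inflow, A dh/dt = −0.02310 √h.
Separate and integrate: 2(√h − √h₀) = −(0.02310/A) t.
t = 2A(√h₀ − √h)/0.02310 = 2·6.163·(√4.667 − √2.081)/0.02310
  = 12.3260 × (2.16032 − 1.44257) / 0.02310 = 382.990 s.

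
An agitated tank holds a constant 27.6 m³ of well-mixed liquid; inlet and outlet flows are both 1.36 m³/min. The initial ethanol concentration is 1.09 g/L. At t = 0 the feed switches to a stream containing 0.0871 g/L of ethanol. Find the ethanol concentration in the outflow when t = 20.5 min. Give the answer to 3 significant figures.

Mass balance on the solute (V constant): V dC/dt = Q(C_in − C).
Time constant τ = V/Q = 27.6/1.36 = 20.294 min.
Solution: C(t) = C_in + (C₀ − C_in) e^(−t/τ).
C(20.5) = 0.0871 + (1.09 − 0.0871)·e^(−20.5/20.294) = 0.0871 + (1.0029)·0.36417 = 0.45232 g/L.

0.452 g/L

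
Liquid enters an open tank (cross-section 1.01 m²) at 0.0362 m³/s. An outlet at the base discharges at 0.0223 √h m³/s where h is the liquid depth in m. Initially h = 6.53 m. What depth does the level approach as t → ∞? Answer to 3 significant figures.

Level balance: A dh/dt = 0.0362 − 0.0223 √h. Setting dh/dt = 0:
Q_in = 0.0223 √h_ss ⇒ √h_ss = 0.0362/0.0223 = 1.6233.
h_ss = 1.6233² = 2.6352 m. (Since h₀ = 6.53 m > h_ss, the level will fall toward this value.)

2.64 m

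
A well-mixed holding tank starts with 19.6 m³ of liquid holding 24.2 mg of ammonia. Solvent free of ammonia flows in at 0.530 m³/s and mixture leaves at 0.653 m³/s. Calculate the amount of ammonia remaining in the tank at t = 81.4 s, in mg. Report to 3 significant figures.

Let m(t) be the amount of ammonia. Volume: V(t) = V₀ + (Q_in − Q_out) t = 19.6 − 0.12300 t; V(81.4) = 9.5878 m³.
No ammonia enters, so dm/dt = −Q_out · (m/V).
Separate: dm/m = −Q_out dt/V(t) ⇒ ln(m/m₀) = −(Q_out/(Q_in−Q_out)) ln(V/V₀).
m = m₀ (V₀/V)^(Q_out/(Q_in−Q_out)) = 24.2 × (19.6/9.5878)^(-5.3089) = 0.54349 mg.

0.543 mg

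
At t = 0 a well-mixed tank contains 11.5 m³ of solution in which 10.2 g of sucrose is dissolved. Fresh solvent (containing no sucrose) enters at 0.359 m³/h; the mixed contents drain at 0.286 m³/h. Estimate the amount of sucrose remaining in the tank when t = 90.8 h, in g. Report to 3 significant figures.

Total volume: dV/dt = Q_in − Q_out = 0.073000 m³/h, so V(t) = 11.5 + 0.073000 t and V(90.8) = 18.128 m³.
Species balance (pure solvent in): dm/dt = −Q_out · m/V(t).
Separate: dm/m = −Q_out dt/V(t) ⇒ ln(m/m₀) = −(Q_out/(Q_in−Q_out)) ln(V/V₀).
m = m₀ (V₀/V)^(Q_out/(Q_in−Q_out)) = 10.2 × (11.5/18.128)^(3.9178) = 1.7147 g.

1.71 g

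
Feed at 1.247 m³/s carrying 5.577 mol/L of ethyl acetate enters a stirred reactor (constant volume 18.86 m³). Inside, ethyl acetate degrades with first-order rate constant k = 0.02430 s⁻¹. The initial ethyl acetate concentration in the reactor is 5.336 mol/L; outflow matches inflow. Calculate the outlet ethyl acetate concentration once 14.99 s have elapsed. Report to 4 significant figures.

4.403 mol/L

Accumulation = in − out − consumed: V dC/dt = Q C_in − Q C − k V C.
This is linear with rate a = Q/V + k = 0.0904188 s⁻¹.
C_ss = Q C_in/(Q + kV) = 4.07818 mol/L; C(t) = C_ss + (C₀ − C_ss) e^(−a t).
C(14.99) = 4.07818 + (1.25782)·e^(−0.0904188·14.99) = 4.07818 + (1.25782)·0.257850 = 4.40251 mol/L.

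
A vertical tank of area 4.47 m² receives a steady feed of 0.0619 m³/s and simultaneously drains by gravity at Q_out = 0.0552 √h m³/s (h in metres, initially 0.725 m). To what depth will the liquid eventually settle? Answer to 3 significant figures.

Volume balance on the tank: A dh/dt = Q_in − 0.0552 √h. At steady state dh/dt = 0:
Q_in = 0.0552 √h_ss ⇒ √h_ss = 0.0619/0.0552 = 1.1214.
h_ss = 1.1214² = 1.2575 m. (Since h₀ = 0.725 m < h_ss, the level will rise toward this value.)

1.26 m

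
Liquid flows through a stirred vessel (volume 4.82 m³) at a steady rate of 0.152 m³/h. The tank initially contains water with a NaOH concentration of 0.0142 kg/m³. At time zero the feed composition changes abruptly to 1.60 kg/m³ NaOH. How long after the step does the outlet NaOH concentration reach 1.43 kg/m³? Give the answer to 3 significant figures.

70.8 h

Unsteady species balance (constant V, well mixed): V dC/dt = Q(C_in − C), so τ = V/Q = 31.711 h.
C(t) = C_in + (C₀ − C_in) e^(−t/τ). Set C = 1.43 and solve for t:
e^(−t/τ) = (C − C_in)/(C₀ − C_in) = (1.43 − 1.60)/(0.0142 − 1.60) = 0.10720
t = −τ ln(…) = 31.711 × 2.2330 = 70.811 h.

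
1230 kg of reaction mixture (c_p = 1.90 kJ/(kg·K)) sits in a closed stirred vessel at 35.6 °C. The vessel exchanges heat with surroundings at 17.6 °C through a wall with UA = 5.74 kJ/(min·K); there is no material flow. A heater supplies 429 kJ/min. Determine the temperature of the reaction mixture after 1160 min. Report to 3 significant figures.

89.1 °C

Lumped-capacitance energy balance: M c_p dT/dt = UA(T_amb − T) + Q̇.
dT/dt = (T_ss − T)/τ with T_ss = T_amb + Q̇/UA = 17.6 + 429/5.74 = 92.339 °C, τ = M c_p/UA = 1230·1.90/5.74 = 407.14 min.
Integrating: T(t) = T_ss + (T₀ − T_ss) e^(−t/τ).
T(1160) = 92.339 + (-56.739)·0.057895 = 89.054 °C.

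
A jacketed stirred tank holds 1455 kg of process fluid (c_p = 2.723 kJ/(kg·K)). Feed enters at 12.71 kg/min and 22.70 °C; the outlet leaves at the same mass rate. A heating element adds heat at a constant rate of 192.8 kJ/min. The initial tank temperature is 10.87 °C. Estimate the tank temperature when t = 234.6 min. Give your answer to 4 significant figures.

26.03 °C

Energy balance: M c_p dT/dt = ṁ c_p (T_in − T) + 192.8.
τ = M/ṁ = 114.477 min; T_ss = T_in + Q̇/(ṁ c_p) = 22.70 + 192.8/(12.71·2.723) = 28.2708 °C.
This is linear first-order; T(t) = T_ss + (T₀ − T_ss) e^(−t/τ).
T(234.6) = 28.2708 + (-17.4008)·e^(−234.6/114.477) = 28.2708 + (-17.4008)·0.128822 = 26.0292 °C.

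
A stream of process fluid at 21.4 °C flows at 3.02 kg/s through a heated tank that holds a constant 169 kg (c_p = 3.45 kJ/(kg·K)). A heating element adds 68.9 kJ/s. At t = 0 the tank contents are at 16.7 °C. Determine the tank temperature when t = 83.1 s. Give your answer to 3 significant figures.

M c_p dT/dt = ṁ c_p (T_in − T) + Q̇.
Rearrange: dT/dt = (T_ss − T)/τ with τ = M/ṁ = 55.960 s and T_ss = T_in + Q̇/(ṁ c_p) = 28.013 °C.
T approaches T_ss exponentially: T(t) = T_ss + (T₀ − T_ss) e^(−t/τ).
T(83.1) = 28.013 + (-11.313)·e^(−83.1/55.960) = 28.013 + (-11.313)·0.22651 = 25.450 °C.

25.5 °C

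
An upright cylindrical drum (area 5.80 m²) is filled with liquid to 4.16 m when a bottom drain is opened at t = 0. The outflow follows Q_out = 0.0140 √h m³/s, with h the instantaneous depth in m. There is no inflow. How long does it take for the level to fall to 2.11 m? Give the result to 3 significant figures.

With no inflow, A dh/dt = −0.0140 √h.
This is separable: 2 d(√h)/dt = −0.0140/A, so √h = √h₀ − (0.0140/(2A)) t.
t = 2A(√h₀ − √h)/0.0140 = 2·5.80·(√4.16 − √2.11)/0.0140
  = 11.600 × (2.0396 − 1.4526) / 0.0140 = 486.39 s.

486 s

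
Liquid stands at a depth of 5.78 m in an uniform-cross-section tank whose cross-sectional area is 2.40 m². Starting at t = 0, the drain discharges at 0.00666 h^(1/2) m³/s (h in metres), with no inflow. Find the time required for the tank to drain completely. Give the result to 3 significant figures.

1730 s

A dh/dt = −Q_out = −0.00666 √h.
This is separable: 2 d(√h)/dt = −0.00666/A, so √h = √h₀ − (0.00666/(2A)) t.
Tank is empty when √h = 0: t_empty = 2A√h₀/0.00666.
t_empty = 2·2.40·√5.78/0.00666 = 4.8000·2.4042/0.00666 = 1732.7 s.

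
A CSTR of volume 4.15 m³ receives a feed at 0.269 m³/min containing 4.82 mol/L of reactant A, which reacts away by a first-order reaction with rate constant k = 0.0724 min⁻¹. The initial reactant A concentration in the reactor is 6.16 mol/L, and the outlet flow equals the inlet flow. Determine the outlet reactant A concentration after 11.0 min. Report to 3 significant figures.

3.14 mol/L

Species balance: V dC/dt = Q C_in − Q C − k V C.
This is linear with rate a = Q/V + k = 0.13722 min⁻¹.
C_ss = Q C_in/(Q + kV) = 2.2769 mol/L; C(t) = C_ss + (C₀ − C_ss) e^(−a t).
C(11.0) = 2.2769 + (3.8831)·e^(−0.13722·11.0) = 2.2769 + (3.8831)·0.22104 = 3.1352 mol/L.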